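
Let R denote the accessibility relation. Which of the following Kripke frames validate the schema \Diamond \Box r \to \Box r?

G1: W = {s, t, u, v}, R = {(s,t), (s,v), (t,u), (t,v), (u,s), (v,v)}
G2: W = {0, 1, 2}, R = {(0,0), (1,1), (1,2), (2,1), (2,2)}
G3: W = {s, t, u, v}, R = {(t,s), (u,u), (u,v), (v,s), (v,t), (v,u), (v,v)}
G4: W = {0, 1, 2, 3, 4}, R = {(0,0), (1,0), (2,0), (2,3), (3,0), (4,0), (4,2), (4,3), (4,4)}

G2

Frame correspondent (Sahlqvist): \forall x \forall y \forall z (Rxy \wedge Rxz \to Ryz) — i.e. the Euclidean property.
G1: fails — Rsv and Rst but not Rvt.
G2: satisfies the condition.
G3: fails — Rts and Rts but not Rss.
G4: fails — R23 and R23 but not R33.
Valid on: G2.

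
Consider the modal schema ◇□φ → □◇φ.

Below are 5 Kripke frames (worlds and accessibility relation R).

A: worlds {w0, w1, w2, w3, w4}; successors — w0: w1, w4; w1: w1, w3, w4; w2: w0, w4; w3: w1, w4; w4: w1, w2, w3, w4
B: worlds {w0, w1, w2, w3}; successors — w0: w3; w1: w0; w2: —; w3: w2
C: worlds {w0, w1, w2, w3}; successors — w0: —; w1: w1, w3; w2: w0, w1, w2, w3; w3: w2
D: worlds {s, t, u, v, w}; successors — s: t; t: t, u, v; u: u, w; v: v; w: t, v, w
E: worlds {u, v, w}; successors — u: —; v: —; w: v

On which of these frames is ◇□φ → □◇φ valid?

This is the axiom for convergence; its first-order frame correspondent is ∀x ∀y ∀z (Rxy ∧ Rxz → ∃w (Ryw ∧ Rzw)).
A: satisfies the condition.
B: fails — Rw3w2 and Rw3w2 but w2 and w2 have no common successor.
C: fails — Rw1w1 and Rw1w3 but w1 and w3 have no common successor.
D: fails — Rtv and Rtu but v and u have no common successor.
E: fails — Rwv and Rwv but v and v have no common successor.

A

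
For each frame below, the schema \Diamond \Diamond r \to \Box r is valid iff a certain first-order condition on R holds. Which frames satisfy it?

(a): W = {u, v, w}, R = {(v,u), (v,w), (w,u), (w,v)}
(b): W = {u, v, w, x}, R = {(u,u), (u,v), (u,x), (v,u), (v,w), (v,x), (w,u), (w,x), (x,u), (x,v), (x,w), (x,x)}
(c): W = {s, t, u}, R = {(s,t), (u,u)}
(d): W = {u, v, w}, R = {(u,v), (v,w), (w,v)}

(c)

The schema corresponds to a generalized confluence (Geach) condition: \forall x \forall y \forall z ((x R^2 y \wedge xRz) \to \exists w (y = w \wedge z = w)).
(a): fails — vR²u, vRw but u ≠ w.
(b): fails — uR²u, uRv but u ≠ v.
(c): holds.
(d): fails — uR²w, uRv but w ≠ v.
Valid on: (c).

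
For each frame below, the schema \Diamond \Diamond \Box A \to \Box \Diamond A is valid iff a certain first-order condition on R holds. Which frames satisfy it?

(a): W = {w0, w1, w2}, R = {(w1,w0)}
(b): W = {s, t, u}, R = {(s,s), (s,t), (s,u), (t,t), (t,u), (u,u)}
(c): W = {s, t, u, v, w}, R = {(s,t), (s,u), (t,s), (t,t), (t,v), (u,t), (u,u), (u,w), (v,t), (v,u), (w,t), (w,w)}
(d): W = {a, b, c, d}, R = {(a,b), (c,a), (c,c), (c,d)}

(a), (b), (c)

Frame correspondent (Sahlqvist): \forall x \forall y \forall z ((x R^2 y \wedge xRz) \to \exists w (yRw \wedge zRw)) — i.e. a generalized confluence (Geach) condition.
(a): condition met.
(b): condition met.
(c): condition met.
(d): fails — cR²a, cRc but no w with aRw and cRw.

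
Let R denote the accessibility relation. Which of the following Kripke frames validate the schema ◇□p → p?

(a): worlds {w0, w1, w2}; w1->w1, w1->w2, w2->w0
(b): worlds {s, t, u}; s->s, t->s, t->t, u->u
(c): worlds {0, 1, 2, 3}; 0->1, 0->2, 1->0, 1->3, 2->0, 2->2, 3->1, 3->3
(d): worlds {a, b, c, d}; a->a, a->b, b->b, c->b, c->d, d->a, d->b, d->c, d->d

Frame correspondent (Sahlqvist): ∀x ∀y (Rxy → Ryx) — i.e. symmetry.
(a): fails — Rw1w2 but not Rw2w1.
(b): fails — Rts but not Rst.
(c): satisfies the condition.
(d): fails — Rab but not Rba.

(c)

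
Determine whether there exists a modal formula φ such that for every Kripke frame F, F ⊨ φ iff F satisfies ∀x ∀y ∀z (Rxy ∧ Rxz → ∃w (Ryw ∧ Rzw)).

Yes — defined by ◇□r → □◇r

This is a Sahlqvist condition; the .2 axiom ◇□r → □◇r defines it.
Suppose ◇□r→□◇r is valid. Take Rxy, Rxz and set V(r)={w : Ryw}. Then □r at y so ◇□r at x, so □◇r at x, so ◇r at z, giving w with Rzw and Ryw.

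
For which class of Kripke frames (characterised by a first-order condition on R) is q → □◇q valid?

Suppose q→□◇q is valid. Take Rxy and set V(q)={x}. Then q at x, so □◇q at x, so ◇q at y, so some z with Ryz has q; z=x, i.e. Ryx.

Symmetry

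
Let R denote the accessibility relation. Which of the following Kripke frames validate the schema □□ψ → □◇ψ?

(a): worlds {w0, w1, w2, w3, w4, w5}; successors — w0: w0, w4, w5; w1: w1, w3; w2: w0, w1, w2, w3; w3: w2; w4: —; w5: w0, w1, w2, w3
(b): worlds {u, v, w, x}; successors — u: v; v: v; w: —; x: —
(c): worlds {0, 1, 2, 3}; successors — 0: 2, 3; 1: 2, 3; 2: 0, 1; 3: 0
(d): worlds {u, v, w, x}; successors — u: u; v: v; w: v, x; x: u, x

(b), (c), (d)

Frame correspondent (Sahlqvist): ∀x ∀z (xRz → ∃w (xR²w ∧ zRw)) — i.e. a generalized confluence (Geach) condition.
(a): fails — w0Rw4 but no w with w0R²w and w4Rw.
(b): holds.
(c): holds.
(d): holds.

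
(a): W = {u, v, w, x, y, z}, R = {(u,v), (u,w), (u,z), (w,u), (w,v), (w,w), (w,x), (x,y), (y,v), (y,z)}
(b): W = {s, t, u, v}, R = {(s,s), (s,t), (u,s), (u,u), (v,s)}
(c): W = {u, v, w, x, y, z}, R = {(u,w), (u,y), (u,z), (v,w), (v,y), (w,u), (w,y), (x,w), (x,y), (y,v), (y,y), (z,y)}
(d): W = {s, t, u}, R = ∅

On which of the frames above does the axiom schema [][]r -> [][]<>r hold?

(c), (d)

Frame correspondent (Sahlqvist): forall x forall z (x R^2 z -> exists w (x R^2 w & zRw)) — i.e. a generalized confluence (Geach) condition.
(a): fails — uR²v but no t with uR²t and vRt.
(b): fails — sR²t but no w with sR²w and tRw.
(c): ✓.
(d): ✓.
Valid on: (c), (d).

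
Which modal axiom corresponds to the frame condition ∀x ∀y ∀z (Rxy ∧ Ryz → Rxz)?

This is transitivity; the standard corresponding axiom is 4: □q → □□q.
Suppose □q→□□q is valid. Take Rxy, Ryz and set V(q)={w : Rxw}. Then □q at x, so □□q at x, so □q at y, so q at z, i.e. Rxz.

□q → □□q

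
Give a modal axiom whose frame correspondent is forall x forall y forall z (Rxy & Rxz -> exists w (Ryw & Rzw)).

◇□r → □◇r

A defining formula is ◇□r → □◇r (the .2 axiom).
Suppose ◇□r→□◇r is valid. Take Rxy, Rxz and set V(r)={w : Ryw}. Then □r at y so ◇□r at x, so □◇r at x, so ◇r at z, giving w with Rzw and Ryw.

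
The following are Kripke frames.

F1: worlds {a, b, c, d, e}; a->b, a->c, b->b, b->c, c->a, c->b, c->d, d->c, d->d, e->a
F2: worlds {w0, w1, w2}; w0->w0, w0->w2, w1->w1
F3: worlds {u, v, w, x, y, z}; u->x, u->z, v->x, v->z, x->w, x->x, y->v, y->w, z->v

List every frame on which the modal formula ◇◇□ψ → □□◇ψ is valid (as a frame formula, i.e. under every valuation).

F1

The schema corresponds to a generalized confluence (Geach) condition: ∀x ∀y ∀z ((xR²y ∧ xR²z) → ∃w (yRw ∧ zRw)).
F1: satisfies the condition.
F2: fails — w0R²w0, w0R²w2 but no w with w0Rw and w2Rw.
F3: fails — uR²v, uR²w but no t with vRt and wRt.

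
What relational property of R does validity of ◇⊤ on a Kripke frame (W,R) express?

◇⊤ holds at w iff w has a successor, so frame-validity of ◇⊤ is exactly seriality. Equivalently via □r → ◇r:
Suppose □r→◇r is valid. At any x set V(r)=W. Then □r at x, so ◇r at x, so x has a successor.
Conversely, any frame satisfying ∀x ∃y Rxy validates the schema.
So the correspondent is seriality.

Seriality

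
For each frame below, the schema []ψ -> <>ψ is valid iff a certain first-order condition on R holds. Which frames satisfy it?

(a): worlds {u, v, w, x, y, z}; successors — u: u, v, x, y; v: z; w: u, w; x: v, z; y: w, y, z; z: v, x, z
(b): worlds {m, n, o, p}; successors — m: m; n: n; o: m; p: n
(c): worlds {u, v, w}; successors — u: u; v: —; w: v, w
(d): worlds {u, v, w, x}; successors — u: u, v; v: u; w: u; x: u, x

This is the axiom for seriality; its first-order frame correspondent is forall x exists y Rxy.
(a): satisfies the condition.
(b): satisfies the condition.
(c): fails — world v has no successor.
(d): satisfies the condition.
Valid on: (a), (b), (d).

(a), (b), (d)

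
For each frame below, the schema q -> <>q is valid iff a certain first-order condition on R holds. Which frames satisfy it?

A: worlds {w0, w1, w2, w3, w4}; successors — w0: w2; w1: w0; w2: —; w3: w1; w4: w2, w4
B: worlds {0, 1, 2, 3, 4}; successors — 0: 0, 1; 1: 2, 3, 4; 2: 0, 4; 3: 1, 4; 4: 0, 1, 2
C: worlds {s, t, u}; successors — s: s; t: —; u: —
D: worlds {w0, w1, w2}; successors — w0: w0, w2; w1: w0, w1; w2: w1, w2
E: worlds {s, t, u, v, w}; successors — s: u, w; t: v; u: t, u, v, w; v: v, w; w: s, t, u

This is the axiom for a generalized confluence (Geach) condition; its first-order frame correspondent is forall x exists w (x = w & xRw).
A: fails — at w0 but no w with w0=w and w0Rw.
B: fails — at 1 but no w with 1=w and 1Rw.
C: fails — at t but no w with t=w and tRw.
D: ✓.
E: fails — at s but no w* with s=w* and sRw*.
Valid on: D.

D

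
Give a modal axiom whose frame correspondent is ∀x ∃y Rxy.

A defining formula is □ψ → ◇ψ (the D axiom).
Suppose □ψ→◇ψ is valid. At any x set V(ψ)=W. Then □ψ at x, so ◇ψ at x, so x has a successor.

□ψ → ◇ψ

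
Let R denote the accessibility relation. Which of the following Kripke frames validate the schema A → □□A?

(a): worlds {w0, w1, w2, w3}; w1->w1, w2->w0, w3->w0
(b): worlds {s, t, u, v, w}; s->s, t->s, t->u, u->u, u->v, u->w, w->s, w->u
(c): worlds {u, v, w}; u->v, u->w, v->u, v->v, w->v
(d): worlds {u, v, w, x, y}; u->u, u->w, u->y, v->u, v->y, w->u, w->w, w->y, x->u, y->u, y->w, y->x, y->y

Frame correspondent (Sahlqvist): ∀x ∀z (xR²z → ∃w (x = w ∧ z = w)) — i.e. a generalized confluence (Geach) condition.
(a): ✓.
(b): fails — tR²s but t ≠ s.
(c): fails — uR²v but u ≠ v.
(d): fails — uR²w but u ≠ w.
Valid on: (a).

(a)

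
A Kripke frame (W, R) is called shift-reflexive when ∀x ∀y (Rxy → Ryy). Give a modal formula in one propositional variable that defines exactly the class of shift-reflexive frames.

The condition is shift-reflexivity. The T□ schema □(□ψ → ψ) defines it.

□(□ψ → ψ)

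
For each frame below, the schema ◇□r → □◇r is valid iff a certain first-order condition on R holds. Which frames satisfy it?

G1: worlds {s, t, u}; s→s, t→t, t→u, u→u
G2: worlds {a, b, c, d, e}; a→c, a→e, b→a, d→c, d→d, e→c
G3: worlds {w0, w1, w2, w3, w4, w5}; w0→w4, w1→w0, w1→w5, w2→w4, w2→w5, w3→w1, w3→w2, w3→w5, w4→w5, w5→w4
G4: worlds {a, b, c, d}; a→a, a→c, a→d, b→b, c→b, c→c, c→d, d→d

G1

This is the axiom for convergence; its first-order frame correspondent is ∀x ∀y ∀z (Rxy ∧ Rxz → ∃w (Ryw ∧ Rzw)).
G1: condition met.
G2: fails — Rae and Rac but e and c have no common successor.
G3: fails — Rw2w4 and Rw2w5 but w4 and w5 have no common successor.
G4: fails — Rcd and Rcb but d and b have no common successor.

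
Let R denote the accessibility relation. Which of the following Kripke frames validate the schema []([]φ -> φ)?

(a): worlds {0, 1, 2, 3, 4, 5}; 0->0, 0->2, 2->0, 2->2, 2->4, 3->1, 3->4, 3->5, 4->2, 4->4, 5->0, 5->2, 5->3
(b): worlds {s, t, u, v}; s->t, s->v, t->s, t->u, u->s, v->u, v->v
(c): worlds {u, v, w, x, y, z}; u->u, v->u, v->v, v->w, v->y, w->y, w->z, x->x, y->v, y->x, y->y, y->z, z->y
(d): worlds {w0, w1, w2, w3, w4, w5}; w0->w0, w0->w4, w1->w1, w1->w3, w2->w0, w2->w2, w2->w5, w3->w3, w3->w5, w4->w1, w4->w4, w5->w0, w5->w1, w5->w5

(d)

Frame correspondent (Sahlqvist): forall x forall y (Rxy -> Ryy) — i.e. shift-reflexivity.
(a): fails — R31 but not R11.
(b): fails — Rus but not Rss.
(c): fails — Rvw but not Rww.
(d): condition met.
Valid on: (d).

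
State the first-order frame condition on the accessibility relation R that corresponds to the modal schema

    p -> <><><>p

This is a Sahlqvist (Geach-type) schema ◇^0□^0p → □^0◇^3p.
First-order correspondent: forall x exists w (x = w & x R^3 w).

forall x exists w (x = w & x R^3 w)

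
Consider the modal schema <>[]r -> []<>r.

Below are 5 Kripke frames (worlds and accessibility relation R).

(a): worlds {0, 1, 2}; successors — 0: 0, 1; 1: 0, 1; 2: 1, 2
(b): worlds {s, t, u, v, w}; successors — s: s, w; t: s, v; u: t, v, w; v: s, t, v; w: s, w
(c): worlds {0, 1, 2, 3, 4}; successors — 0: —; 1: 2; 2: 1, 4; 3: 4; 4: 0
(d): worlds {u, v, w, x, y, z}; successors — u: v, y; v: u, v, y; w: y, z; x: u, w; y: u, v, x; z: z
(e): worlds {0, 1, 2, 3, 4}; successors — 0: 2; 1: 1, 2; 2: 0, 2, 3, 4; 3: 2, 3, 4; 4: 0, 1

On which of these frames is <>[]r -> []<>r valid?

This is the axiom for convergence; its first-order frame correspondent is forall x forall y forall z (Rxy & Rxz -> exists w (Ryw & Rzw)).
(a): ✓.
(b): ✓.
(c): fails — R21 and R24 but 1 and 4 have no common successor.
(d): fails — Rwy and Rwz but y and z have no common successor.
(e): fails — R23 and R24 but 3 and 4 have no common successor.

(a), (b)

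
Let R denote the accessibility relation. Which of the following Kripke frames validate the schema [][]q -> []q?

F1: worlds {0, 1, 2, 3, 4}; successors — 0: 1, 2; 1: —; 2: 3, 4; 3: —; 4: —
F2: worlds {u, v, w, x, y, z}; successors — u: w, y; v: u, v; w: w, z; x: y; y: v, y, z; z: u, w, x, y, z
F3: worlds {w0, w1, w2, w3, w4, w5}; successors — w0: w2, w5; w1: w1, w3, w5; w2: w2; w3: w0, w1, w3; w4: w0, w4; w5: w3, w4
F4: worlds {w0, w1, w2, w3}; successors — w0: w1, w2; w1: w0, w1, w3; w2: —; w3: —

The schema corresponds to density: forall x forall y (Rxy -> exists z (Rxz & Rzy)).
F1: fails — R01 but no z with R0z and Rz1.
F2: holds.
F3: fails — Rw0w5 but no z with Rw0z and Rzw5.
F4: fails — Rw0w2 but no z with Rw0z and Rzw2.

F2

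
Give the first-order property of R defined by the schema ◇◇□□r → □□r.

∀x ∀y ∀z ((xR²y ∧ xR²z) → ∃w (yR²w ∧ z = w))

This is a Sahlqvist (Geach-type) schema ◇^2□^2r → □^2◇^0r.
First-order correspondent: ∀x ∀y ∀z ((xR²y ∧ xR²z) → ∃w (yR²w ∧ z = w)).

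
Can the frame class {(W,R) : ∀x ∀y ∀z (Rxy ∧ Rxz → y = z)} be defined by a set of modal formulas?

This is a Sahlqvist condition; the CD axiom ◇p → □p defines it.

Yes, by ◇p → □p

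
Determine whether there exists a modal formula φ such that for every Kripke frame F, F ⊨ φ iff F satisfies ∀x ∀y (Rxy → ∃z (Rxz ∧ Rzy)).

Yes — defined by □□r → □r

This is a Sahlqvist condition; the C4 axiom □□r → □r defines it.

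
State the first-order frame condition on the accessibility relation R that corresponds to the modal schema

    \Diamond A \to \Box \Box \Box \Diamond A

This is a Sahlqvist (Geach-type) schema ◇^1□^0A → □^3◇^1A.
Minimal-valuation argument: fix x; take any y with xR^1y and any z with xR^3z. Set V(A) to the set of worlds R-reachable from y in exactly 0 steps. Then □^0A holds at y, so the antecedent holds at x; validity forces ◇^1A at z, giving a w with zR^1w and yR^0w.
First-order correspondent: \forall x \forall y \forall z ((xRy \wedge x R^3 z) \to \exists w (y = w \wedge zRw)).

\forall x \forall y \forall z ((xRy \wedge x R^3 z) \to \exists w (y = w \wedge zRw))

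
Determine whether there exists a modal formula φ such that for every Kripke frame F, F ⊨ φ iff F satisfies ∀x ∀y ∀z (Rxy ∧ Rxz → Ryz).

Yes, by ◇r → □◇r

The condition is the Euclidean property. A defining modal formula is ◇r → □◇r.
Suppose ◇r→□◇r is valid. Take Rxy, Rxz and set V(r)={y}. Then ◇r at x, so □◇r at x, so ◇r at z, so some w with Rzw has r; w=y, i.e. Rzy. By symmetry of the argument, Ryz.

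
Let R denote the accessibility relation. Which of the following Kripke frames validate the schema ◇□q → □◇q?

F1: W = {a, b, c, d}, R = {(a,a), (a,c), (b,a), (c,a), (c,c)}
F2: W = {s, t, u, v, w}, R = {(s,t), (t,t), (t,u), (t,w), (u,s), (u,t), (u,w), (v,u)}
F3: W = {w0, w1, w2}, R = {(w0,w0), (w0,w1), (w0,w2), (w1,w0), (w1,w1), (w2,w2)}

Frame correspondent (Sahlqvist): ∀x ∀y ∀z (Rxy ∧ Rxz → ∃w (Ryw ∧ Rzw)) — i.e. convergence.
F1: holds.
F2: fails — Rtw and Rtw but w and w have no common successor.
F3: fails — Rw0w1 and Rw0w2 but w1 and w2 have no common successor.
Valid on: F1.

F1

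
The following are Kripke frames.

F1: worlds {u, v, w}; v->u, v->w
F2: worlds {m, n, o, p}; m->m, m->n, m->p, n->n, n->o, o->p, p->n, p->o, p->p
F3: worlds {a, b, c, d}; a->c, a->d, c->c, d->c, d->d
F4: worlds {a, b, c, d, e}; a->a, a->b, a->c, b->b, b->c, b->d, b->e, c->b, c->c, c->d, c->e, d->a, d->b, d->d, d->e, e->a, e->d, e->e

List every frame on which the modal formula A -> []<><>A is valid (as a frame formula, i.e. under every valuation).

F4

Frame correspondent (Sahlqvist): forall x forall z (xRz -> exists w (x = w & z R^2 w)) — i.e. a generalized confluence (Geach) condition.
F1: fails — vRu but no t with v=t and uR²t.
F2: fails — mRn but no w with m=w and nR²w.
F3: fails — aRc but no w with a=w and cR²w.
F4: holds.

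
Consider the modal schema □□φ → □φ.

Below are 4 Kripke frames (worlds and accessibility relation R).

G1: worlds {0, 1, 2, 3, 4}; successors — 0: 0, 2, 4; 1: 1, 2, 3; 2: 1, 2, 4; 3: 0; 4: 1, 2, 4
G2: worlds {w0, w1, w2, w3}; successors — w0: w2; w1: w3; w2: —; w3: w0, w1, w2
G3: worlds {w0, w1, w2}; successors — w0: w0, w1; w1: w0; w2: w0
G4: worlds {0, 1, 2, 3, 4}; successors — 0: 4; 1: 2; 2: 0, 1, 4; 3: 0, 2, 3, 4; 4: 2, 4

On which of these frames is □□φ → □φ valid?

The schema corresponds to density: ∀x ∀y (Rxy → ∃z (Rxz ∧ Rzy)).
G1: holds.
G2: fails — Rw3w1 but no z with Rw3z and Rzw1.
G3: holds.
G4: fails — R12 but no z with R1z and Rz2.
Valid on: G1, G3.

G1, G3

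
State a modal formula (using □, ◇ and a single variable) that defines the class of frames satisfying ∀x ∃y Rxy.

A defining formula is □q → ◇q (the D axiom).
Suppose □q→◇q is valid. At any x set V(q)=W. Then □q at x, so ◇q at x, so x has a successor.

□q → ◇q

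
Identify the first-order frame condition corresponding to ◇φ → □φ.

This schema is the CD axiom.
Its frame correspondent is partial functionality — ∀x ∀y ∀z (Rxy ∧ Rxz → y = z).

partial functionality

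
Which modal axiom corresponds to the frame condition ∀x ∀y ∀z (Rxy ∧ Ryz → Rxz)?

□s → □□s

This is transitivity; the standard corresponding axiom is 4: □s → □□s.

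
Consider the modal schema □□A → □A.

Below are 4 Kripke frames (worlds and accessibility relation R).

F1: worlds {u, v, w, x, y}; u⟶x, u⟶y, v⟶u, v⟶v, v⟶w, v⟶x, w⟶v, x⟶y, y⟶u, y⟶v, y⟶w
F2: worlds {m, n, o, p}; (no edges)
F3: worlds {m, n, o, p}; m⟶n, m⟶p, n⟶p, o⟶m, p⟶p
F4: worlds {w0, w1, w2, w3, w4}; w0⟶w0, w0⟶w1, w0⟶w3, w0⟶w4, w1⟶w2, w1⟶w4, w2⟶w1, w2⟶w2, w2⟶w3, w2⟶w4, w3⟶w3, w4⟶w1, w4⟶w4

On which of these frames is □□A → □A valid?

F2, F4

The schema corresponds to density: ∀x ∀y (Rxy → ∃z (Rxz ∧ Rzy)).
F1: fails — Rux but no z with Ruz and Rzx.
F2: holds.
F3: fails — Rom but no z with Roz and Rzm.
F4: holds.
Valid on: F2, F4.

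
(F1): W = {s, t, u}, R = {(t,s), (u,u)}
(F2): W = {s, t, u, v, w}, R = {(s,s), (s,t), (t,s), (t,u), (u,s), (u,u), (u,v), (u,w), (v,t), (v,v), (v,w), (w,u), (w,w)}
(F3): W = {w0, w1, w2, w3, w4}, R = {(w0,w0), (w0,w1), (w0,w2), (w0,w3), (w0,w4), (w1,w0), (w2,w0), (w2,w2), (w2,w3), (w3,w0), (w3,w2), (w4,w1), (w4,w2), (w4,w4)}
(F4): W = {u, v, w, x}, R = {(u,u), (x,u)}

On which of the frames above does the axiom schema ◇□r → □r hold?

This is the axiom for the Euclidean property; its first-order frame correspondent is ∀x ∀y ∀z (Rxy ∧ Rxz → Ryz).
(F1): fails — Rts and Rts but not Rss.
(F2): fails — Rst and Rst but not Rtt.
(F3): fails — Rw0w4 and Rw0w0 but not Rw4w0.
(F4): holds.

(F4)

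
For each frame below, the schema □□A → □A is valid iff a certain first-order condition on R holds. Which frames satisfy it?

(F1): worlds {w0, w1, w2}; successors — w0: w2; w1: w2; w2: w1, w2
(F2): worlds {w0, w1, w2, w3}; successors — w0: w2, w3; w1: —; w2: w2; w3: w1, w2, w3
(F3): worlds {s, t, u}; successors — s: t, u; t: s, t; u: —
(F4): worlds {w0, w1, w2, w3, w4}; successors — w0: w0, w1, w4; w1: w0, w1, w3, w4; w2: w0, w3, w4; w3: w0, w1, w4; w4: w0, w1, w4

Frame correspondent (Sahlqvist): ∀x ∀y (Rxy → ∃z (Rxz ∧ Rzy)) — i.e. density.
(F1): holds.
(F2): holds.
(F3): fails — Rsu but no z with Rsz and Rzu.
(F4): fails — Rw2w3 but no z with Rw2z and Rzw3.
Valid on: (F1), (F2).

(F1), (F2)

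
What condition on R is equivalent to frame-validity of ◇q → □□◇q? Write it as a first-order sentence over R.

This is a Sahlqvist (Geach-type) schema ◇^1□^0q → □^2◇^1q.
First-order correspondent: ∀x ∀y ∀z ((xRy ∧ xR²z) → ∃w (y = w ∧ zRw)).

∀x ∀y ∀z ((xRy ∧ xR²z) → ∃w (y = w ∧ zRw))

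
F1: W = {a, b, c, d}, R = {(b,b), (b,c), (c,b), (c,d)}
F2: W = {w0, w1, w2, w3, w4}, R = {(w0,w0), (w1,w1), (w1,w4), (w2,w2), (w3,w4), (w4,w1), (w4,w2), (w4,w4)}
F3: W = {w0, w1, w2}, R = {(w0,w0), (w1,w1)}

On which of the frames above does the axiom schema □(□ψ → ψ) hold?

F2, F3

The schema corresponds to shift-reflexivity: ∀x ∀y (Rxy → Ryy).
F1: fails — Rbc but not Rcc.
F2: holds.
F3: holds.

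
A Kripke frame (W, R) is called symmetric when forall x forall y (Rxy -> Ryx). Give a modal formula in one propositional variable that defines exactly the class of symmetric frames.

p → □◇p

The condition is symmetry. The B schema p → □◇p defines it.
Suppose p→□◇p is valid. Take Rxy and set V(p)={x}. Then p at x, so □◇p at x, so ◇p at y, so some z with Ryz has p; z=x, i.e. Ryx.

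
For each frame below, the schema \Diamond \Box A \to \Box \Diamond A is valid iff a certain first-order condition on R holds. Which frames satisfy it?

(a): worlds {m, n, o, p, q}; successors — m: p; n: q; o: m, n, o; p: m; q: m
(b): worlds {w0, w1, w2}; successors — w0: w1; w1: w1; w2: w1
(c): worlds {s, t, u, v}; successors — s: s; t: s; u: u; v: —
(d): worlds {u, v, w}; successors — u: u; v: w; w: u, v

(b), (c)

The schema corresponds to convergence: \forall x \forall y \forall z (Rxy \wedge Rxz \to \exists w (Ryw \wedge Rzw)).
(a): fails — Rom and Ron but m and n have no common successor.
(b): ✓.
(c): ✓.
(d): fails — Rwu and Rwv but u and v have no common successor.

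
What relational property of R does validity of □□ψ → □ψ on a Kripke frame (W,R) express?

Suppose □□ψ→□ψ is valid. Take Rxy and set V(ψ)={w : xR²w}. Then □□ψ at x, so □ψ at x, so ψ at y, i.e. ∃z(Rxz∧Rzy).
Conversely, any frame satisfying ∀x ∀y (Rxy → ∃z (Rxz ∧ Rzy)) validates the schema.
So the correspondent is density.

density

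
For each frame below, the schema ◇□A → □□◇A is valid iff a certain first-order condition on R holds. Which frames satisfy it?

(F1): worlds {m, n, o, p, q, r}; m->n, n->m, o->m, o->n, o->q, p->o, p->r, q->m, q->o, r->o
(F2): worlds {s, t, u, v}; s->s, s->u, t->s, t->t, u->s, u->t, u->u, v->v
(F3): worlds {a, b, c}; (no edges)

Frame correspondent (Sahlqvist): ∀x ∀y ∀z ((xRy ∧ xR²z) → ∃w (yRw ∧ zRw)) — i.e. a generalized confluence (Geach) condition.
(F1): fails — mRn, mR²m but no w with nRw and mRw.
(F2): satisfies the condition.
(F3): satisfies the condition.
Valid on: (F2), (F3).

(F2), (F3)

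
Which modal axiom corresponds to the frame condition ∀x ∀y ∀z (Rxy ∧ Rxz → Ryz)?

◇q → □◇q

The condition is the Euclidean property. The 5 schema ◇q → □◇q defines it.
Suppose ◇q→□◇q is valid. Take Rxy, Rxz and set V(q)={y}. Then ◇q at x, so □◇q at x, so ◇q at z, so some w with Rzw has q; w=y, i.e. Rzy. By symmetry of the argument, Ryz.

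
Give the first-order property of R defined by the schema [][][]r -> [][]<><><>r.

This is a Sahlqvist (Geach-type) schema ◇^0□^3r → □^2◇^3r.
First-order correspondent: forall x forall z (x R^2 z -> exists w (x R^3 w & z R^3 w)).

forall x forall z (x R^2 z -> exists w (x R^3 w & z R^3 w))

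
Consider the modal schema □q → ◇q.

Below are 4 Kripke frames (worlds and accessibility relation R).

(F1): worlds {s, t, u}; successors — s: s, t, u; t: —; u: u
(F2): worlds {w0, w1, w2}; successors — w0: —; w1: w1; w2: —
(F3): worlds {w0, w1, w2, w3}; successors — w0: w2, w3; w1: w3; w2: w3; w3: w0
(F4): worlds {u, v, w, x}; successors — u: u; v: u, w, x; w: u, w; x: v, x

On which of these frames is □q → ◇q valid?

(F3), (F4)

This is the axiom for seriality; its first-order frame correspondent is ∀x ∃y Rxy.
(F1): fails — world t has no successor.
(F2): fails — world w0 has no successor.
(F3): ✓.
(F4): ✓.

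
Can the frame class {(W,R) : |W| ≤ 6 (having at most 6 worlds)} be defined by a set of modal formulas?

If a class were modally definable it would be closed under disjoint unions (Goldblatt–Thomason).
Any modal formula valid on each of 7 disjoint one-world frames is valid on their disjoint union (validity is preserved under disjoint unions). Each one-world frame has |W|=1≤6, but the union has |W|=7.
So the class is not modally definable.

No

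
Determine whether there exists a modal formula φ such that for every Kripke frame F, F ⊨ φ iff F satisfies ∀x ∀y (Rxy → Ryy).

Yes — defined by □(□r → r)

Yes: it is shift-reflexivity, defined by the T□ schema □(□r → r).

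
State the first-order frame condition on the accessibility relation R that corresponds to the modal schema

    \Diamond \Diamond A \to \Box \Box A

\forall x \forall y \forall z ((x R^2 y \wedge x R^2 z) \to \exists w (y = w \wedge z = w))

This is a Sahlqvist (Geach-type) schema ◇^2□^0A → □^2◇^0A.
First-order correspondent: \forall x \forall y \forall z ((x R^2 y \wedge x R^2 z) \to \exists w (y = w \wedge z = w)).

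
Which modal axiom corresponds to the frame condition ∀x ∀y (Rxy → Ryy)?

□(□q → q)

The condition is shift-reflexivity. The T□ schema □(□q → q) defines it.
Suppose □(□q→q) is valid. Take Rxy and set V(q)={w : Ryw}. Then at y, □q holds; since □(□q→q) at x, □q→q at y, so q at y, i.e. Ryy.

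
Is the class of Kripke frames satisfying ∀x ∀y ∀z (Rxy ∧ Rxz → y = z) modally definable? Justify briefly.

Yes, by ◇r → □r

Yes: it is partial functionality, defined by the CD schema ◇r → □r.
Suppose ◇r→□r is valid. Take Rxy, Rxz and set V(r)={y}. Then ◇r at x, so □r at x, so r at z, i.e. z=y.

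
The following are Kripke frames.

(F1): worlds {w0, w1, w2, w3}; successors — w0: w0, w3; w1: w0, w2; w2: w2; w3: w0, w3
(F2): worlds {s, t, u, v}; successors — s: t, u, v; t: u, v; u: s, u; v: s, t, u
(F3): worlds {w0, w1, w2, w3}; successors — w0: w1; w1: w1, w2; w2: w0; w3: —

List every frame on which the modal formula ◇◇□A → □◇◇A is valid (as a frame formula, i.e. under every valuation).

(F2)

This is the axiom for a generalized confluence (Geach) condition; its first-order frame correspondent is ∀x ∀y ∀z ((xR²y ∧ xRz) → ∃w (yRw ∧ zR²w)).
(F1): fails — w1R²w0, w1Rw2 but no w with w0Rw and w2R²w.
(F2): ✓.
(F3): fails — w1R²w2, w1Rw2 but no w with w2Rw and w2R²w.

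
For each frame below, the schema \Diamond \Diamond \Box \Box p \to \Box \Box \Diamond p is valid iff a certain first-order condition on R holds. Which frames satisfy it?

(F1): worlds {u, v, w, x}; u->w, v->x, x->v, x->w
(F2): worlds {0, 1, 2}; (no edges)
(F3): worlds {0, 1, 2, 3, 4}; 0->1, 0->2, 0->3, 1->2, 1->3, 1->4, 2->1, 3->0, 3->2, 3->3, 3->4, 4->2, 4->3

The schema corresponds to a generalized confluence (Geach) condition: \forall x \forall y \forall z ((x R^2 y \wedge x R^2 z) \to \exists w (y R^2 w \wedge zRw)).
(F1): fails — vR²v, vR²v but no t with vR²t and vRt.
(F2): ✓.
(F3): fails — 0R²2, 0R²2 but no w with 2R²w and 2Rw.

(F2)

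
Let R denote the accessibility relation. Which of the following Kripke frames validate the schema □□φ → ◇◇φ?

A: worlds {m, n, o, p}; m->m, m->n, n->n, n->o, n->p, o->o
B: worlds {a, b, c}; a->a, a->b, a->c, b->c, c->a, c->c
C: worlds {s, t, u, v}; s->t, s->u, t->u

This is the axiom for a generalized confluence (Geach) condition; its first-order frame correspondent is ∀x ∃w (xR²w ∧ xR²w).
A: fails — at p but no w with pR²w and pR²w.
B: holds.
C: fails — at t but no w with tR²w and tR²w.
Valid on: B.

B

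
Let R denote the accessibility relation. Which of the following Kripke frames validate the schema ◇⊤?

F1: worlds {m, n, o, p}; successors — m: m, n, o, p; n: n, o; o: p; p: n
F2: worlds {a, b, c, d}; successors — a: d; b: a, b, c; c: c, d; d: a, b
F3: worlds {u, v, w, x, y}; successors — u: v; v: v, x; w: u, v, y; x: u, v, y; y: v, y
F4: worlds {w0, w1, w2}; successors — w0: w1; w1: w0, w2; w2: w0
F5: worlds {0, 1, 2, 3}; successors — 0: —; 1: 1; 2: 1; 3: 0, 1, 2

F1, F2, F3, F4

The schema corresponds to seriality: ∀x ∃y Rxy.
F1: satisfies the condition.
F2: satisfies the condition.
F3: satisfies the condition.
F4: satisfies the condition.
F5: fails — world 0 has no successor.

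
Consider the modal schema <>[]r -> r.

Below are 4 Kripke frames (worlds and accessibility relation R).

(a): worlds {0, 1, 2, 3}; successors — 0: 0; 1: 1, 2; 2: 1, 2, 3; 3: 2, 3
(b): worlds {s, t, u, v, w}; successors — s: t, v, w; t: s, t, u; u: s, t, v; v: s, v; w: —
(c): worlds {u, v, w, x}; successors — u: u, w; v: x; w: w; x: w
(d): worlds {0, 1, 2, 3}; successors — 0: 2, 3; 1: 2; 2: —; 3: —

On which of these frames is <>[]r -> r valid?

(a)

This is the axiom for symmetry; its first-order frame correspondent is forall x forall y (Rxy -> Ryx).
(a): ✓.
(b): fails — Ruv but not Rvu.
(c): fails — Rxw but not Rwx.
(d): fails — R12 but not R21.
Valid on: (a).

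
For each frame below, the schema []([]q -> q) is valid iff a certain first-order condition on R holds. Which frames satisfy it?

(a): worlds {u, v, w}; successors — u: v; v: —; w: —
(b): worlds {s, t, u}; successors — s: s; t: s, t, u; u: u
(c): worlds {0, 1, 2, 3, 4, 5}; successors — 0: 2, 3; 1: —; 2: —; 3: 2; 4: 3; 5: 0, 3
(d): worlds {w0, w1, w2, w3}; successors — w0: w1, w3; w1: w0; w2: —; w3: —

(b)

The schema corresponds to shift-reflexivity: forall x forall y (Rxy -> Ryy).
(a): fails — Ruv but not Rvv.
(b): ✓.
(c): fails — R32 but not R22.
(d): fails — Rw0w1 but not Rw1w1.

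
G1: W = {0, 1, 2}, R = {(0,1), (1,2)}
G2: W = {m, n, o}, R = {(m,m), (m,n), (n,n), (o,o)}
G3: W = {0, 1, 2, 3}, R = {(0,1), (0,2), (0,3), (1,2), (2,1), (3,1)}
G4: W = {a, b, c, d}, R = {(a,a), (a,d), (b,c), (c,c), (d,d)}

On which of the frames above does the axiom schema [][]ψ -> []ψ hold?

G2, G4

Frame correspondent (Sahlqvist): forall x forall y (Rxy -> exists z (Rxz & Rzy)) — i.e. density.
G1: fails — R12 but no z with R1z and Rz2.
G2: ✓.
G3: fails — R12 but no z with R1z and Rz2.
G4: ✓.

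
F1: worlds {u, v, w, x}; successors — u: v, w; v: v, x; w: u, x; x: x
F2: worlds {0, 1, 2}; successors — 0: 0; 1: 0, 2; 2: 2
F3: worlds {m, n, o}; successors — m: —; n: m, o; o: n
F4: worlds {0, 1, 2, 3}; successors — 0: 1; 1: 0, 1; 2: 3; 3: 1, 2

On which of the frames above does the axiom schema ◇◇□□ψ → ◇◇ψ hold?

F1, F2, F4

This is the axiom for a generalized confluence (Geach) condition; its first-order frame correspondent is ∀x ∀y (xR²y → ∃w (yR²w ∧ xR²w)).
F1: condition met.
F2: condition met.
F3: fails — oR²m but no w with mR²w and oR²w.
F4: condition met.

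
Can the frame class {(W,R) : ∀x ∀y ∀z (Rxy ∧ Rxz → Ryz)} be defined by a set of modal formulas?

Yes: it is the Euclidean property, defined by the 5 schema ◇p → □◇p.
Suppose ◇p→□◇p is valid. Take Rxy, Rxz and set V(p)={y}. Then ◇p at x, so □◇p at x, so ◇p at z, so some w with Rzw has p; w=y, i.e. Rzy. By symmetry of the argument, Ryz.

Definable; ◇p → □◇p defines it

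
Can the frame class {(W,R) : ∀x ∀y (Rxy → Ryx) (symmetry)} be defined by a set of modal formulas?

This is a Sahlqvist condition; the B axiom p → □◇p defines it.
Suppose p→□◇p is valid. Take Rxy and set V(p)={x}. Then p at x, so □◇p at x, so ◇p at y, so some z with Ryz has p; z=x, i.e. Ryx.

Yes, by p → □◇p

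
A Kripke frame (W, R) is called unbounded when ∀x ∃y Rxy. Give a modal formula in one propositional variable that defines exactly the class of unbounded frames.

□p → ◇p

This is seriality; the standard corresponding axiom is D: □p → ◇p.
Suppose □p→◇p is valid. At any x set V(p)=W. Then □p at x, so ◇p at x, so x has a successor.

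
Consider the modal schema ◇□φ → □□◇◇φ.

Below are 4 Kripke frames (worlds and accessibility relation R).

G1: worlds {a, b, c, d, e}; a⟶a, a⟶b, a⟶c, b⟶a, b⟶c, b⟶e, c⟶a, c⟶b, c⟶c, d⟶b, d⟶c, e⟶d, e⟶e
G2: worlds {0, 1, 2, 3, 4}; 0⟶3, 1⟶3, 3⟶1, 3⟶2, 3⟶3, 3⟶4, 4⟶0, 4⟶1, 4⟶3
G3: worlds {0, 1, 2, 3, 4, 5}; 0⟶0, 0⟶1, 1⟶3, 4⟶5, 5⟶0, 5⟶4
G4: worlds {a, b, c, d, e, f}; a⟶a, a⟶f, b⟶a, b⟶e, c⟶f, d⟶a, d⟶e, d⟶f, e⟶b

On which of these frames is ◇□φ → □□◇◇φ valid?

G1

Frame correspondent (Sahlqvist): ∀x ∀y ∀z ((xRy ∧ xR²z) → ∃w (yRw ∧ zR²w)) — i.e. a generalized confluence (Geach) condition.
G1: holds.
G2: fails — 0R3, 0R²2 but no w with 3Rw and 2R²w.
G3: fails — 0R0, 0R²1 but no w with 0Rw and 1R²w.
G4: fails — aRa, aR²f but no w with aRw and fR²w.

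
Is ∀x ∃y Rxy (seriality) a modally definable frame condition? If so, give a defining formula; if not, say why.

Yes — defined by □r → ◇r

Yes: it is seriality, defined by the D schema □r → ◇r.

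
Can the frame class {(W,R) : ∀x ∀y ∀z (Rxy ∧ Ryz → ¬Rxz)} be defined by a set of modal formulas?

Not definable by any modal formula

Any modally definable frame class is closed under surjective bounded morphisms.
The 3-cycle (worlds w0,w1,w2 with w0→w1→w2→w0) is intransitive. Mapping every world to a single reflexive point • is a surjective bounded morphism; the reflexive point is not intransitive (R••∧R•• but R••).
Hence intransitivity is not modally definable.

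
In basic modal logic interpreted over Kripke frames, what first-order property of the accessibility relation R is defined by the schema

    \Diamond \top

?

This schema is equivalent to the D axiom □ψ → ◇ψ.
It corresponds to seriality: \forall x \exists y Rxy.

seriality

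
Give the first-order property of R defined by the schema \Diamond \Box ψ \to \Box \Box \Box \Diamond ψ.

This is a Sahlqvist (Geach-type) schema ◇^1□^1ψ → □^3◇^1ψ.
Minimal-valuation argument: fix x; take any y with xR^1y and any z with xR^3z. Set V(ψ) to the set of worlds R-reachable from y in exactly 1 step. Then □^1ψ holds at y, so the antecedent holds at x; validity forces ◇^1ψ at z, giving a w with zR^1w and yR^1w.
First-order correspondent: \forall x \forall y \forall z ((xRy \wedge x R^3 z) \to \exists w (yRw \wedge zRw)).

\forall x \forall y \forall z ((xRy \wedge x R^3 z) \to \exists w (yRw \wedge zRw))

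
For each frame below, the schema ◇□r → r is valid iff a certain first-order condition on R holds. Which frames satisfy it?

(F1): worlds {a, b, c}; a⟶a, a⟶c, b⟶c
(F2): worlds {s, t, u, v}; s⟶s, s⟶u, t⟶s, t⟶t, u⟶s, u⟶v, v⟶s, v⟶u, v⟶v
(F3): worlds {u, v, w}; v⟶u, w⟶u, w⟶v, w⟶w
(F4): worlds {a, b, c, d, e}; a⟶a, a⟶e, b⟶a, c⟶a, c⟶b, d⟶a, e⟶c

The schema corresponds to symmetry: ∀x ∀y (Rxy → Ryx).
(F1): fails — Rac but not Rca.
(F2): fails — Rts but not Rst.
(F3): fails — Rvu but not Ruv.
(F4): fails — Rae but not Rea.

none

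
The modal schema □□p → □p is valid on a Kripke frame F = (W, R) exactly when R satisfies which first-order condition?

This schema is the C4 axiom.
It corresponds to density: ∀x ∀y (Rxy → ∃z (Rxz ∧ Rzy)).

Density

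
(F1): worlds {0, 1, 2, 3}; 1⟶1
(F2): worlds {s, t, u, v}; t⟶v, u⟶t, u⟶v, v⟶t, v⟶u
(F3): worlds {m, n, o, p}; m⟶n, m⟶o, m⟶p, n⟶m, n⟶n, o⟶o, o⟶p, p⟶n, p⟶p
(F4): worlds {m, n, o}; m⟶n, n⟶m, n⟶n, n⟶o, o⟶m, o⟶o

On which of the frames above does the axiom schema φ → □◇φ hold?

Frame correspondent (Sahlqvist): ∀x ∀y (Rxy → Ryx) — i.e. symmetry.
(F1): holds.
(F2): fails — Rut but not Rtu.
(F3): fails — Rop but not Rpo.
(F4): fails — Rom but not Rmo.

(F1)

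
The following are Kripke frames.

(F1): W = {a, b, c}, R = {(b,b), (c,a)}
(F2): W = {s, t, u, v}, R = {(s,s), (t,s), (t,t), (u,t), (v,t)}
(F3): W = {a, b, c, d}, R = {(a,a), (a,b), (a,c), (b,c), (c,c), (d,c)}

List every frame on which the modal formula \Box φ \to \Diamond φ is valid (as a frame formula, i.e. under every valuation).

(F2), (F3)

Frame correspondent (Sahlqvist): \forall x \exists y Rxy — i.e. seriality.
(F1): fails — world a has no successor.
(F2): condition met.
(F3): condition met.
Valid on: (F2), (F3).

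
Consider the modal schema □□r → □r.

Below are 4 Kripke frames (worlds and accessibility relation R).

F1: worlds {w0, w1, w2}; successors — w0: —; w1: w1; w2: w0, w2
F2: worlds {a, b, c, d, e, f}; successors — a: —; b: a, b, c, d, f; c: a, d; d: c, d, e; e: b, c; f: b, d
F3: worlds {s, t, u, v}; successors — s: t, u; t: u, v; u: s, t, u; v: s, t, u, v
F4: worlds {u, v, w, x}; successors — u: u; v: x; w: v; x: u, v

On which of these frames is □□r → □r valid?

The schema corresponds to density: ∀x ∀y (Rxy → ∃z (Rxz ∧ Rzy)).
F1: ✓.
F2: fails — Rca but no z with Rcz and Rza.
F3: ✓.
F4: fails — Rvx but no z with Rvz and Rzx.

F1, F3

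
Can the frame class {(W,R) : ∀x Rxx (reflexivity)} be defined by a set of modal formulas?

Definable; □q → q defines it

The condition is reflexivity. A defining modal formula is □q → q.
Suppose □q→q is valid. At any x set V(q)={w : Rxw}. Then □q holds at x, so q holds at x, i.e. Rxx.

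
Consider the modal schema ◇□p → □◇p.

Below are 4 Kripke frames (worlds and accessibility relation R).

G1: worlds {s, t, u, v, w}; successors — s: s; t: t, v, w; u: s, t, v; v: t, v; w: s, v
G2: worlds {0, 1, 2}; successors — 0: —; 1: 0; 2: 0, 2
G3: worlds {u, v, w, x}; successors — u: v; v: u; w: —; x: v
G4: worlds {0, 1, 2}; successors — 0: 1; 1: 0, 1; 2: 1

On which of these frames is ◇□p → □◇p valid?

G3, G4

The schema corresponds to convergence: ∀x ∀y ∀z (Rxy ∧ Rxz → ∃w (Ryw ∧ Rzw)).
G1: fails — Ruv and Rus but v and s have no common successor.
G2: fails — R10 and R10 but 0 and 0 have no common successor.
G3: holds.
G4: holds.
Valid on: G3, G4.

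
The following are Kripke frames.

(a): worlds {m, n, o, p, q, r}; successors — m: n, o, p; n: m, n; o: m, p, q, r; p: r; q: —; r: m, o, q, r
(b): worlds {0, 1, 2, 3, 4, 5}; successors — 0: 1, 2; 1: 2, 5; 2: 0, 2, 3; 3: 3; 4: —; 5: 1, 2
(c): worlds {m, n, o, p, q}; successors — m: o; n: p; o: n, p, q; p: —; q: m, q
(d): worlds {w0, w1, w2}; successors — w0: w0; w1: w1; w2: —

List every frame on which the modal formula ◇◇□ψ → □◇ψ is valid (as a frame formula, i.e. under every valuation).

This is the axiom for a generalized confluence (Geach) condition; its first-order frame correspondent is ∀x ∀y ∀z ((xR²y ∧ xRz) → ∃w (yRw ∧ zRw)).
(a): fails — mR²m, mRp but no w with mRw and pRw.
(b): fails — 0R²3, 0R1 but no w with 3Rw and 1Rw.
(c): fails — mR²p, mRo but no w with pRw and oRw.
(d): ✓.
Valid on: (d).

(d)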